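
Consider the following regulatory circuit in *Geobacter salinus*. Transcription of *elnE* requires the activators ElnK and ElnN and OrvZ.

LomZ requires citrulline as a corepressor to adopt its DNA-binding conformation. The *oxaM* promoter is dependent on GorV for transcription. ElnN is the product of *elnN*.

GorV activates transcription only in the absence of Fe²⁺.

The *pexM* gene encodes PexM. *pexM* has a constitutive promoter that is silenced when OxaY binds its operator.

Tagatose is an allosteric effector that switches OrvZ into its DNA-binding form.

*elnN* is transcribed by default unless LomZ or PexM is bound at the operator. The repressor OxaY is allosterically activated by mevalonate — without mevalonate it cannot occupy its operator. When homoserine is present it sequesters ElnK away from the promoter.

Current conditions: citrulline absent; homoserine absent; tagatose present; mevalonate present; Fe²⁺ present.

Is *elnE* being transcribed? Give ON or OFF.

Homoserine is absent, so ElnK is active.
Citrulline is absent, so LomZ is inactive.
Mevalonate is present, so OxaY is active.
With repressor OxaY bound, *pexM* is not transcribed.
So PexM is not produced.
With no repressor bound, *elnN* is transcribed.
So ElnN is produced and active.
Tagatose is present, so OrvZ is active.
No repressor is bound and ElnK and ElnN and OrvZ are active, so *elnE* is transcribed.

ON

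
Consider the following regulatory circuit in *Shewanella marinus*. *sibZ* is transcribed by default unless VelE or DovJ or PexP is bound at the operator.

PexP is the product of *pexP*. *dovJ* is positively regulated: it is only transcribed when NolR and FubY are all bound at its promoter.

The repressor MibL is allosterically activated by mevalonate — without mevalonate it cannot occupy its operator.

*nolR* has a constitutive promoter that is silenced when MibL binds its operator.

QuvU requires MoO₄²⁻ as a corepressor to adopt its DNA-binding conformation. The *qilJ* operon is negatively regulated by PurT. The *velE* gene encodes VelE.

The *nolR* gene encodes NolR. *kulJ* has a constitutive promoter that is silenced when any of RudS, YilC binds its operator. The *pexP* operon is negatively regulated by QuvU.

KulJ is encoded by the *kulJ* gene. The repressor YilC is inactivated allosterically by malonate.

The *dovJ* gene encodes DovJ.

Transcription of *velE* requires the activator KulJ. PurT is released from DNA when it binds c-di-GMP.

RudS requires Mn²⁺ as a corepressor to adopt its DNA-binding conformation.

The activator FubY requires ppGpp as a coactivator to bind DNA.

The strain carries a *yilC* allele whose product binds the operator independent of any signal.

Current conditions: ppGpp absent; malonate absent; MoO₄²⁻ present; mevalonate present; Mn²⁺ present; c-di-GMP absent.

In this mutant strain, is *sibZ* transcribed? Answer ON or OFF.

Mn²⁺ is present, so RudS is active.
YilC is constitutively active in this strain.
With repressor RudS bound, *kulJ* is not transcribed.
So KulJ is not produced.
Required activator KulJ is absent, so *velE* is not transcribed.
So VelE is not produced.
Mevalonate is present, so MibL is active.
With repressor MibL bound, *nolR* is not transcribed.
So NolR is not produced.
ppGpp is absent, so FubY is inactive.
Required activator NolR is absent, so *dovJ* is not transcribed.
So DovJ is not produced.
MoO₄²⁻ is present, so QuvU is active.
With repressor QuvU bound, *pexP* is not transcribed.
So PexP is not produced.
With no repressor bound, *sibZ* is transcribed.

ON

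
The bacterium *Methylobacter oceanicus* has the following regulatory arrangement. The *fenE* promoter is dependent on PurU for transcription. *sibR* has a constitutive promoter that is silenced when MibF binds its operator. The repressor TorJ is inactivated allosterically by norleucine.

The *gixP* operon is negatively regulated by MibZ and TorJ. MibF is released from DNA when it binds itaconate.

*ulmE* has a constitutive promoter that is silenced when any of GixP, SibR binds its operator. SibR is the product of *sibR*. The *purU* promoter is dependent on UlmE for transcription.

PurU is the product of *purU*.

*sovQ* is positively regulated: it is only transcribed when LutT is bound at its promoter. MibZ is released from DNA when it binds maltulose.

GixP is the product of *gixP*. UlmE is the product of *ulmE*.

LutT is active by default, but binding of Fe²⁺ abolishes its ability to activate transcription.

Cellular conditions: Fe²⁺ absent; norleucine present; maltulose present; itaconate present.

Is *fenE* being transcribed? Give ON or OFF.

Maltulose is present, so MibZ is inactive.
Norleucine is present, so TorJ is inactive.
With no repressor bound, *gixP* is transcribed.
So GixP is produced and active.
Itaconate is present, so MibF is inactive.
With no repressor bound, *sibR* is transcribed.
So SibR is produced and active.
With repressor GixP bound, *ulmE* is not transcribed.
So UlmE is not produced.
Required activator UlmE is absent, so *purU* is not transcribed.
So PurU is not produced.
Required activator PurU is absent, so *fenE* is not transcribed.

OFF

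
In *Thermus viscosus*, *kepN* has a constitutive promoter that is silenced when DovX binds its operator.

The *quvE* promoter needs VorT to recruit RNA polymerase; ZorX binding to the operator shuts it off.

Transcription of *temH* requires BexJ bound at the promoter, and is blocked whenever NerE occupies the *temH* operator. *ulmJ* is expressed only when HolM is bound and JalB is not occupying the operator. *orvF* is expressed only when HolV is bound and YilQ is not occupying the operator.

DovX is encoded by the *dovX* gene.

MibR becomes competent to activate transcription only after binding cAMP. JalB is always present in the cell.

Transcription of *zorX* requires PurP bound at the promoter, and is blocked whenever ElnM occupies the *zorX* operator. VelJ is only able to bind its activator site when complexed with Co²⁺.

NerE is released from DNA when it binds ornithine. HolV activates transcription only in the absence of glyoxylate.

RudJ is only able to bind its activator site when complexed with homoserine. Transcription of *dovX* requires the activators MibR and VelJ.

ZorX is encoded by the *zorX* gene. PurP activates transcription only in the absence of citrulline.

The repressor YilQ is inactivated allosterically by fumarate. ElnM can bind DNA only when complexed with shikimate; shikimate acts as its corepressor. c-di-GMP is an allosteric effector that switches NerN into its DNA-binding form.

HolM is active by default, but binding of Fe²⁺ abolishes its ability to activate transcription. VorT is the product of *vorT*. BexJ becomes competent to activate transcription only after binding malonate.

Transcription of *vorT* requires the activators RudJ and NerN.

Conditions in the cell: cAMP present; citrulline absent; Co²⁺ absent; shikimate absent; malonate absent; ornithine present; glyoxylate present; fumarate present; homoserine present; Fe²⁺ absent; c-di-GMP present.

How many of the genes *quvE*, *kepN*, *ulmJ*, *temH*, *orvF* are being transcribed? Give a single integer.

Citrulline is absent, so PurP is active.
Shikimate is absent, so ElnM is inactive.
No repressor is bound and PurP is active, so *zorX* is transcribed.
So ZorX is produced and active.
Homoserine is present, so RudJ is active.
c-di-GMP is present, so NerN is active.
No repressor is bound and RudJ and NerN are active, so *vorT* is transcribed.
So VorT is produced and active.
With repressor ZorX bound, *quvE* is not transcribed.
→ *quvE* is OFF.
cAMP is present, so MibR is active.
Co²⁺ is absent, so VelJ is inactive.
Required activator VelJ is absent, so *dovX* is not transcribed.
So DovX is not produced.
With no repressor bound, *kepN* is transcribed.
→ *kepN* is ON.
JalB is produced constitutively and is active.
Fe²⁺ is absent, so HolM is active.
With repressor JalB bound, *ulmJ* is not transcribed.
→ *ulmJ* is OFF.
Malonate is absent, so BexJ is inactive.
Ornithine is present, so NerE is inactive.
Required activator BexJ is absent, so *temH* is not transcribed.
→ *temH* is OFF.
Glyoxylate is present, so HolV is inactive.
Fumarate is present, so YilQ is inactive.
Required activator HolV is absent, so *orvF* is not transcribed.
→ *orvF* is OFF.
1 of the 5 genes is transcribed.

1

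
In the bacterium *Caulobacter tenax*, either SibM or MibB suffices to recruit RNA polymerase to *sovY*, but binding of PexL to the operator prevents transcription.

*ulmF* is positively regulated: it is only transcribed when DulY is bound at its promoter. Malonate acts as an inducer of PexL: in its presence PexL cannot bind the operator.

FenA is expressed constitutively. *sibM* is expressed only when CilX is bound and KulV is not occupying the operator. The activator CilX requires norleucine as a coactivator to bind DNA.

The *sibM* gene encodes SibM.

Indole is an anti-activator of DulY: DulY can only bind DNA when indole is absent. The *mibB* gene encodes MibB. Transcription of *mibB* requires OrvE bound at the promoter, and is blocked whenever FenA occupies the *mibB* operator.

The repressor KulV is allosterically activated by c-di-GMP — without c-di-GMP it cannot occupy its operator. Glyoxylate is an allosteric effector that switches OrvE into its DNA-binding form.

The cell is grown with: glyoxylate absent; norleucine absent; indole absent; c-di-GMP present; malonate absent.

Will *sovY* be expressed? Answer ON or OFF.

c-di-GMP is present, so KulV is active.
Norleucine is absent, so CilX is inactive.
With repressor KulV bound, *sibM* is not transcribed.
So SibM is not produced.
FenA is produced constitutively and is active.
Glyoxylate is absent, so OrvE is inactive.
With repressor FenA bound, *mibB* is not transcribed.
So MibB is not produced.
Malonate is absent, so PexL is active.
With repressor PexL bound, *sovY* is not transcribed.

OFF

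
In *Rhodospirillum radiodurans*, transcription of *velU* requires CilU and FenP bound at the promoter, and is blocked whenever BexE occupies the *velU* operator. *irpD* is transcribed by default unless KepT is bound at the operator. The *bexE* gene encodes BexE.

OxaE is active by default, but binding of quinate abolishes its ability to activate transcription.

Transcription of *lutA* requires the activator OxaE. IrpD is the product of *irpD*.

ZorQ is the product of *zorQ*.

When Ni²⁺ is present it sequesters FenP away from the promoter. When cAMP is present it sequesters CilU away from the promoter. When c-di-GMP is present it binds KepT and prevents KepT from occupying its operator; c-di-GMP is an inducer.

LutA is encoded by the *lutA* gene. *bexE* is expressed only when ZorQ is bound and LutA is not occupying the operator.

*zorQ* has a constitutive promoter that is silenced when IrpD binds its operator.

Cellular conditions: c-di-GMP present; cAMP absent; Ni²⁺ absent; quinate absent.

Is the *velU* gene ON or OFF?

ON

cAMP is absent, so CilU is active.
Quinate is absent, so OxaE is active.
No repressor is bound and OxaE is active, so *lutA* is transcribed.
So LutA is produced and active.
c-di-GMP is present, so KepT is inactive.
With no repressor bound, *irpD* is transcribed.
So IrpD is produced and active.
With repressor IrpD bound, *zorQ* is not transcribed.
So ZorQ is not produced.
With repressor LutA bound, *bexE* is not transcribed.
So BexE is not produced.
Ni²⁺ is absent, so FenP is active.
No repressor is bound and CilU and FenP are active, so *velU* is transcribed.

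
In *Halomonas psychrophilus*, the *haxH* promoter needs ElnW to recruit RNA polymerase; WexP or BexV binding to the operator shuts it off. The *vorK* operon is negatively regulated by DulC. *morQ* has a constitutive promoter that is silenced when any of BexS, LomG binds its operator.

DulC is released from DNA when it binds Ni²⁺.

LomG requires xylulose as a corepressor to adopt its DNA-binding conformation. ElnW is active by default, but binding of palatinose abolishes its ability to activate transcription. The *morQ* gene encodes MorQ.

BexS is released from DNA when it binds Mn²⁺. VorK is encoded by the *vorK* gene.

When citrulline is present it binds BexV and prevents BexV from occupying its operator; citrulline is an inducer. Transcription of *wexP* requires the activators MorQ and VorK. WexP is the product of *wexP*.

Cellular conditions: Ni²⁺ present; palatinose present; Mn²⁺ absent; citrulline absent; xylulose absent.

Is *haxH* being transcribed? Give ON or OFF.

OFF

Mn²⁺ is absent, so BexS is active.
Xylulose is absent, so LomG is inactive.
With repressor BexS bound, *morQ* is not transcribed.
So MorQ is not produced.
Ni²⁺ is present, so DulC is inactive.
With no repressor bound, *vorK* is transcribed.
So VorK is produced and active.
Required activator MorQ is absent, so *wexP* is not transcribed.
So WexP is not produced.
Citrulline is absent, so BexV is active.
Palatinose is present, so ElnW is inactive.
With repressor BexV bound, *haxH* is not transcribed.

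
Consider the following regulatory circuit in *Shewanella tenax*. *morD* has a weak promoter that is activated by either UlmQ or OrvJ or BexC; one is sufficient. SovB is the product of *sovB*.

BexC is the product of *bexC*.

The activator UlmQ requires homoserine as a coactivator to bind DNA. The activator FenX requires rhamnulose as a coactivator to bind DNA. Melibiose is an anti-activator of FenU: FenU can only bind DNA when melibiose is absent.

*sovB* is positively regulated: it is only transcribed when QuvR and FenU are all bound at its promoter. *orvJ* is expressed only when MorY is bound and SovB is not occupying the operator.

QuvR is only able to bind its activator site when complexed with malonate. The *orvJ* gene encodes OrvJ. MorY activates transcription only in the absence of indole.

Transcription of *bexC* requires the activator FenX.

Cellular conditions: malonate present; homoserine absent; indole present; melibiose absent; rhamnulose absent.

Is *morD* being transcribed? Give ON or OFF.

OFF

Homoserine is absent, so UlmQ is inactive.
Indole is present, so MorY is inactive.
Malonate is present, so QuvR is active.
Melibiose is absent, so FenU is active.
No repressor is bound and QuvR and FenU are active, so *sovB* is transcribed.
So SovB is produced and active.
With repressor SovB bound, *orvJ* is not transcribed.
So OrvJ is not produced.
Rhamnulose is absent, so FenX is inactive.
Required activator FenX is absent, so *bexC* is not transcribed.
So BexC is not produced.
No activator is available at the *morD* promoter, so *morD* is not transcribed.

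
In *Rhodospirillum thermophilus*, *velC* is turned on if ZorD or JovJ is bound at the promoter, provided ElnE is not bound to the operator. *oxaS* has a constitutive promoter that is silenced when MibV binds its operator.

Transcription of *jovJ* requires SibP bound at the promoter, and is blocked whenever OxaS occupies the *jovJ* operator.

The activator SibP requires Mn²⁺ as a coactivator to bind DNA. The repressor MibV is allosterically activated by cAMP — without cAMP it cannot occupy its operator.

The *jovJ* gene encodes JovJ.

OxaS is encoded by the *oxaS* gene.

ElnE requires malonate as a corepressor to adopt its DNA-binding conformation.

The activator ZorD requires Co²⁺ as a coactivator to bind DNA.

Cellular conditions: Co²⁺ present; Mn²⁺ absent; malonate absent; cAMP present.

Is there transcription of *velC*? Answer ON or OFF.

Malonate is absent, so ElnE is inactive.
Co²⁺ is present, so ZorD is active.
cAMP is present, so MibV is active.
With repressor MibV bound, *oxaS* is not transcribed.
So OxaS is not produced.
Mn²⁺ is absent, so SibP is inactive.
Required activator SibP is absent, so *jovJ* is not transcribed.
So JovJ is not produced.
Activator ZorD is present, so *velC* is transcribed.

ON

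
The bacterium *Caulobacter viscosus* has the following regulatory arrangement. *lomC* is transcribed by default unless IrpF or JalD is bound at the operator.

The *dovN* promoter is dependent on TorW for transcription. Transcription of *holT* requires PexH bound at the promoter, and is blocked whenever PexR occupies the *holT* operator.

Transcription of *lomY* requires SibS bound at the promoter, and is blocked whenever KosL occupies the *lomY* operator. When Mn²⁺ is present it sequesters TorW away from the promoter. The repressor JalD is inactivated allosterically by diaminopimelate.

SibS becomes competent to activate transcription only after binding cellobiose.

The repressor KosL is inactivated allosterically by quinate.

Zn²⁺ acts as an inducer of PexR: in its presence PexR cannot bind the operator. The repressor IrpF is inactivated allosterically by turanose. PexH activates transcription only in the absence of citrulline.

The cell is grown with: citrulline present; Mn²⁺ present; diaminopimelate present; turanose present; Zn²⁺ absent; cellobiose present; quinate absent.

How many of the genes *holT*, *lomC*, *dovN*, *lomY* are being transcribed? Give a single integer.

Zn²⁺ is absent, so PexR is active.
Citrulline is present, so PexH is inactive.
With repressor PexR bound, *holT* is not transcribed.
→ *holT* is OFF.
Turanose is present, so IrpF is inactive.
Diaminopimelate is present, so JalD is inactive.
With no repressor bound, *lomC* is transcribed.
→ *lomC* is ON.
Mn²⁺ is present, so TorW is inactive.
Required activator TorW is absent, so *dovN* is not transcribed.
→ *dovN* is OFF.
Quinate is absent, so KosL is active.
Cellobiose is present, so SibS is active.
With repressor KosL bound, *lomY* is not transcribed.
→ *lomY* is OFF.
1 of the 4 genes is transcribed.

1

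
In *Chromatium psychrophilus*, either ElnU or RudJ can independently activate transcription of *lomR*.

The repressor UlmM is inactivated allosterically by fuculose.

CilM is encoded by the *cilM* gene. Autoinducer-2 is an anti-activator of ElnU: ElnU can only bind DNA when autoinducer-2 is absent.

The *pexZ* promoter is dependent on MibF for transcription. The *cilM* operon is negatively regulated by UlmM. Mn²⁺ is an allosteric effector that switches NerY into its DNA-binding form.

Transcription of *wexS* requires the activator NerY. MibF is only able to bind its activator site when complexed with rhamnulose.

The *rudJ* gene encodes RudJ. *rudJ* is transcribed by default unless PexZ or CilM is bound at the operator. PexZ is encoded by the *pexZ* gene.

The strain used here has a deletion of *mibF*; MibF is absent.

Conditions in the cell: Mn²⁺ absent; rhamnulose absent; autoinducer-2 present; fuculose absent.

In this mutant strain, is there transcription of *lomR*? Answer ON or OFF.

Autoinducer-2 is present, so ElnU is inactive.
MibF is non-functional in this strain, so it has no effect.
Required activator MibF is absent, so *pexZ* is not transcribed.
So PexZ is not produced.
Fuculose is absent, so UlmM is active.
With repressor UlmM bound, *cilM* is not transcribed.
So CilM is not produced.
With no repressor bound, *rudJ* is transcribed.
So RudJ is produced and active.
Activator RudJ is present, so *lomR* is transcribed.

ON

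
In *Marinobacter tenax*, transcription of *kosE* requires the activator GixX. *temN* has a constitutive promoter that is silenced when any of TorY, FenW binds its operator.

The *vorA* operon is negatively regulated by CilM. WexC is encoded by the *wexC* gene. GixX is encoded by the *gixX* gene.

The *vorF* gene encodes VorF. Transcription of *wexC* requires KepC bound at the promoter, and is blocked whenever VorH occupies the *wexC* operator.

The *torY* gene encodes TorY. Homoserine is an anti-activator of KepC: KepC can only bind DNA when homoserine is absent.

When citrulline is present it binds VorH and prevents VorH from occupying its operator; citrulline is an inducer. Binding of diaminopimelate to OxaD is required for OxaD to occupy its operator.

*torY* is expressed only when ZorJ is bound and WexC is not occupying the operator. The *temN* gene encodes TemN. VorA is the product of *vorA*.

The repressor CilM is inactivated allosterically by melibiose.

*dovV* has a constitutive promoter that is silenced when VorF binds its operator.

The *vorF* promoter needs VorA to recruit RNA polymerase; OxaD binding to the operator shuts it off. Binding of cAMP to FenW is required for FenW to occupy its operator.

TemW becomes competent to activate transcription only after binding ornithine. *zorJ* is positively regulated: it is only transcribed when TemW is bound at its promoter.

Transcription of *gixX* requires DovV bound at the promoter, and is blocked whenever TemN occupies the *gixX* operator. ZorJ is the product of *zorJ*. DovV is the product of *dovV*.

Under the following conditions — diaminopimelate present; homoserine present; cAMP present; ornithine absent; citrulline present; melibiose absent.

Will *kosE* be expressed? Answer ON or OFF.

Melibiose is absent, so CilM is active.
With repressor CilM bound, *vorA* is not transcribed.
So VorA is not produced.
Diaminopimelate is present, so OxaD is active.
With repressor OxaD bound, *vorF* is not transcribed.
So VorF is not produced.
With no repressor bound, *dovV* is transcribed.
So DovV is produced and active.
Citrulline is present, so VorH is inactive.
Homoserine is present, so KepC is inactive.
Required activator KepC is absent, so *wexC* is not transcribed.
So WexC is not produced.
Ornithine is absent, so TemW is inactive.
Required activator TemW is absent, so *zorJ* is not transcribed.
So ZorJ is not produced.
Required activator ZorJ is absent, so *torY* is not transcribed.
So TorY is not produced.
cAMP is present, so FenW is active.
With repressor FenW bound, *temN* is not transcribed.
So TemN is not produced.
No repressor is bound and DovV is active, so *gixX* is transcribed.
So GixX is produced and active.
No repressor is bound and GixX is active, so *kosE* is transcribed.

ON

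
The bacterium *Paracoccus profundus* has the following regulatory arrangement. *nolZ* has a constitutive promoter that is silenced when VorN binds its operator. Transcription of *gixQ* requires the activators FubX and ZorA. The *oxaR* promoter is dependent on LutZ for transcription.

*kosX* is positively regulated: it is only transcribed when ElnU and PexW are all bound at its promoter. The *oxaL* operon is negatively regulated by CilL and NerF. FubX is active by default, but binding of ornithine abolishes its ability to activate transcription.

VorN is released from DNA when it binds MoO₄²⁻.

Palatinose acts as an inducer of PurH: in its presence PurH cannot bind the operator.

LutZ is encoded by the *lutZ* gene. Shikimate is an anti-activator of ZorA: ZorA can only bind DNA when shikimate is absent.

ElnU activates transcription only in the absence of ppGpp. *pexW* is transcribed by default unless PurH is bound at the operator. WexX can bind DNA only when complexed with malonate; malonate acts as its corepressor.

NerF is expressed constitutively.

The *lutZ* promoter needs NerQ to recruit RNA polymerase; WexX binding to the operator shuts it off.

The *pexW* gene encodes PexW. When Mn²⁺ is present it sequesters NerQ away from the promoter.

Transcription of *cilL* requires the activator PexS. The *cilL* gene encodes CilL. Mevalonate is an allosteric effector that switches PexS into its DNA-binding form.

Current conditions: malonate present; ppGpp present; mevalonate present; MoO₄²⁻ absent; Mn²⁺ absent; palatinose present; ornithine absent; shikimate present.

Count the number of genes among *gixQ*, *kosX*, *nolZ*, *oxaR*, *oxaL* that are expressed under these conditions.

0

Ornithine is absent, so FubX is active.
Shikimate is present, so ZorA is inactive.
Required activator ZorA is absent, so *gixQ* is not transcribed.
→ *gixQ* is OFF.
ppGpp is present, so ElnU is inactive.
Palatinose is present, so PurH is inactive.
With no repressor bound, *pexW* is transcribed.
So PexW is produced and active.
Required activator ElnU is absent, so *kosX* is not transcribed.
→ *kosX* is OFF.
MoO₄²⁻ is absent, so VorN is active.
With repressor VorN bound, *nolZ* is not transcribed.
→ *nolZ* is OFF.
Mn²⁺ is absent, so NerQ is active.
Malonate is present, so WexX is active.
With repressor WexX bound, *lutZ* is not transcribed.
So LutZ is not produced.
Required activator LutZ is absent, so *oxaR* is not transcribed.
→ *oxaR* is OFF.
Mevalonate is present, so PexS is active.
No repressor is bound and PexS is active, so *cilL* is transcribed.
So CilL is produced and active.
NerF is produced constitutively and is active.
With repressor CilL bound, *oxaL* is not transcribed.
→ *oxaL* is OFF.
0 of the 5 genes are transcribed.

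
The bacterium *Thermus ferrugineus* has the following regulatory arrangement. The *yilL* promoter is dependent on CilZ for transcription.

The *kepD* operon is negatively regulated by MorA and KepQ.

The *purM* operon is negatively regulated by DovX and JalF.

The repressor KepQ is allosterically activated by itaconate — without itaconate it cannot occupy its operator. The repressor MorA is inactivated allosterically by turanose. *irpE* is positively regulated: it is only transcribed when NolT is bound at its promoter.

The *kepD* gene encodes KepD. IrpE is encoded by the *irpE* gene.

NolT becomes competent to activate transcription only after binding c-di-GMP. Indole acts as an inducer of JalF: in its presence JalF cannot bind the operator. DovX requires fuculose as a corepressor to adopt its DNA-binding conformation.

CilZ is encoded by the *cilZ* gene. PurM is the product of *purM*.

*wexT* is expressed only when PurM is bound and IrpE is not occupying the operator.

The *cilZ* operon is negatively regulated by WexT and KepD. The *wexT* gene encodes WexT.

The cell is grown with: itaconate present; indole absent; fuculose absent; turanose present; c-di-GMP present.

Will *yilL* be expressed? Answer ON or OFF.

c-di-GMP is present, so NolT is active.
No repressor is bound and NolT is active, so *irpE* is transcribed.
So IrpE is produced and active.
Fuculose is absent, so DovX is inactive.
Indole is absent, so JalF is active.
With repressor JalF bound, *purM* is not transcribed.
So PurM is not produced.
With repressor IrpE bound, *wexT* is not transcribed.
So WexT is not produced.
Turanose is present, so MorA is inactive.
Itaconate is present, so KepQ is active.
With repressor KepQ bound, *kepD* is not transcribed.
So KepD is not produced.
With no repressor bound, *cilZ* is transcribed.
So CilZ is produced and active.
No repressor is bound and CilZ is active, so *yilL* is transcribed.

ON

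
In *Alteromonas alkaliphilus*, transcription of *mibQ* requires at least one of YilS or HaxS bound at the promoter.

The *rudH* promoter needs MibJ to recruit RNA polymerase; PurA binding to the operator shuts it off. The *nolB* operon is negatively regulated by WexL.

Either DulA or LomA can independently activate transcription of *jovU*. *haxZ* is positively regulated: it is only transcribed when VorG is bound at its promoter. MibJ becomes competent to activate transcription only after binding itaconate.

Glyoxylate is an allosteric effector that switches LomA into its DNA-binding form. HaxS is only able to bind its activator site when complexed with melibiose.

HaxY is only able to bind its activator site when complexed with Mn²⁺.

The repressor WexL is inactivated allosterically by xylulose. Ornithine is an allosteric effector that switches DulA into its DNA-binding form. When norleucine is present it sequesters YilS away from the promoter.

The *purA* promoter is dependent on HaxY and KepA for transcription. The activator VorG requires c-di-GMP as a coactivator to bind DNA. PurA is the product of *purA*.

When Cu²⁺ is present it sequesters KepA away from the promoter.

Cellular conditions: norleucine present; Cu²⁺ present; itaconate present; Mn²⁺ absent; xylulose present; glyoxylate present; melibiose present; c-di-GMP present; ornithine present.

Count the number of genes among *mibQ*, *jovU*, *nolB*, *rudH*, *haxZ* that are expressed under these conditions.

5

Norleucine is present, so YilS is inactive.
Melibiose is present, so HaxS is active.
Activator HaxS is present, so *mibQ* is transcribed.
→ *mibQ* is ON.
Ornithine is present, so DulA is active.
Glyoxylate is present, so LomA is active.
Activator DulA is present, so *jovU* is transcribed.
→ *jovU* is ON.
Xylulose is present, so WexL is inactive.
With no repressor bound, *nolB* is transcribed.
→ *nolB* is ON.
Mn²⁺ is absent, so HaxY is inactive.
Cu²⁺ is present, so KepA is inactive.
Required activator HaxY is absent, so *purA* is not transcribed.
So PurA is not produced.
Itaconate is present, so MibJ is active.
No repressor is bound and MibJ is active, so *rudH* is transcribed.
→ *rudH* is ON.
c-di-GMP is present, so VorG is active.
No repressor is bound and VorG is active, so *haxZ* is transcribed.
→ *haxZ* is ON.
5 of the 5 genes are transcribed.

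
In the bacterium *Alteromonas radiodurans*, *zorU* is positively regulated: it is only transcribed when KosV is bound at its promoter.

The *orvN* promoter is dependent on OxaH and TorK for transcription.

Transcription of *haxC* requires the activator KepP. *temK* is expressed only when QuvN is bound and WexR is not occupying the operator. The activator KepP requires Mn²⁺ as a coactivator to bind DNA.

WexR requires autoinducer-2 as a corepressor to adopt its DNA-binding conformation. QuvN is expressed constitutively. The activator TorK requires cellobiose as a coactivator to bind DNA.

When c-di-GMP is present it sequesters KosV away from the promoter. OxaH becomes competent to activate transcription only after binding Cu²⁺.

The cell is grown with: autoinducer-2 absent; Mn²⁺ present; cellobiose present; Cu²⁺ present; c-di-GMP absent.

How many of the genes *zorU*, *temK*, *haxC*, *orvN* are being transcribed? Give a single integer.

c-di-GMP is absent, so KosV is active.
No repressor is bound and KosV is active, so *zorU* is transcribed.
→ *zorU* is ON.
Autoinducer-2 is absent, so WexR is inactive.
QuvN is produced constitutively and is active.
No repressor is bound and QuvN is active, so *temK* is transcribed.
→ *temK* is ON.
Mn²⁺ is present, so KepP is active.
No repressor is bound and KepP is active, so *haxC* is transcribed.
→ *haxC* is ON.
Cu²⁺ is present, so OxaH is active.
Cellobiose is present, so TorK is active.
No repressor is bound and OxaH and TorK are active, so *orvN* is transcribed.
→ *orvN* is ON.
4 of the 4 genes are transcribed.

4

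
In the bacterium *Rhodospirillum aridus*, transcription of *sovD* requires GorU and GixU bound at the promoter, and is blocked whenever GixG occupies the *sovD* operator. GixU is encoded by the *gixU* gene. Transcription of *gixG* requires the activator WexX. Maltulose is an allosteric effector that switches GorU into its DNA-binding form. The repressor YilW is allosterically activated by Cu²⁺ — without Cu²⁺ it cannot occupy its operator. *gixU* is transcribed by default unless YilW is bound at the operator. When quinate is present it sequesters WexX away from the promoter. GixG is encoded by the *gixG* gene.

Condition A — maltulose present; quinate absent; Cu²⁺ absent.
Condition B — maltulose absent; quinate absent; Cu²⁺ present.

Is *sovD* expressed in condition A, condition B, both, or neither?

neither

Condition A:
Maltulose is present, so GorU is active.
Quinate is absent, so WexX is active.
No repressor is bound and WexX is active, so *gixG* is transcribed.
So GixG is produced and active.
Cu²⁺ is absent, so YilW is inactive.
With no repressor bound, *gixU* is transcribed.
So GixU is produced and active.
With repressor GixG bound, *sovD* is not transcribed.
→ *sovD* is OFF in A.
Condition B:
Maltulose is absent, so GorU is inactive.
Quinate is absent, so WexX is active.
No repressor is bound and WexX is active, so *gixG* is transcribed.
So GixG is produced and active.
Cu²⁺ is present, so YilW is active.
With repressor YilW bound, *gixU* is not transcribed.
So GixU is not produced.
With repressor GixG bound, *sovD* is not transcribed.
→ *sovD* is OFF in B.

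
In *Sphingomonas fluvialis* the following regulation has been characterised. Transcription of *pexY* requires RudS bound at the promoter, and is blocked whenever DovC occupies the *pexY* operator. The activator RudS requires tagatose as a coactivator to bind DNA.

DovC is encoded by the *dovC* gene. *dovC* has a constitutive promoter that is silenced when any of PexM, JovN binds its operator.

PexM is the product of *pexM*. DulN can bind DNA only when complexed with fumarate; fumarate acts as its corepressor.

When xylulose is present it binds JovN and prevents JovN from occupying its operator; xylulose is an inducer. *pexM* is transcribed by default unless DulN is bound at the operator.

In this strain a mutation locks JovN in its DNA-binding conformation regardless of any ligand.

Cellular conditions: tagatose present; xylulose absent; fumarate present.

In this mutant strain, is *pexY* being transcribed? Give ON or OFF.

ON

Fumarate is present, so DulN is active.
With repressor DulN bound, *pexM* is not transcribed.
So PexM is not produced.
JovN is constitutively active in this strain.
With repressor JovN bound, *dovC* is not transcribed.
So DovC is not produced.
Tagatose is present, so RudS is active.
No repressor is bound and RudS is active, so *pexY* is transcribed.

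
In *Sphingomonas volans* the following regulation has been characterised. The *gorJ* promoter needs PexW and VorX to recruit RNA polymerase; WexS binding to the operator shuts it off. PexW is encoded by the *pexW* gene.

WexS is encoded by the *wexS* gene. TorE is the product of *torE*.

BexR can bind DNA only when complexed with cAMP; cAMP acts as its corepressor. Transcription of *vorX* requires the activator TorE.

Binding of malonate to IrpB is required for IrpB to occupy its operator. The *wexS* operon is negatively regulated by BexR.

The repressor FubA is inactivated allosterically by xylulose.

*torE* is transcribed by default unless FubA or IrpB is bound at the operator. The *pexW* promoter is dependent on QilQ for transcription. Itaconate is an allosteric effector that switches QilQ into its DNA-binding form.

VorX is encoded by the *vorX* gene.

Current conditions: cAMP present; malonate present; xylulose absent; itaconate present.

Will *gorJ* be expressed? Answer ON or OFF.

OFF

Itaconate is present, so QilQ is active.
No repressor is bound and QilQ is active, so *pexW* is transcribed.
So PexW is produced and active.
Xylulose is absent, so FubA is active.
Malonate is present, so IrpB is active.
With repressor FubA bound, *torE* is not transcribed.
So TorE is not produced.
Required activator TorE is absent, so *vorX* is not transcribed.
So VorX is not produced.
cAMP is present, so BexR is active.
With repressor BexR bound, *wexS* is not transcribed.
So WexS is not produced.
Required activator VorX is absent, so *gorJ* is not transcribed.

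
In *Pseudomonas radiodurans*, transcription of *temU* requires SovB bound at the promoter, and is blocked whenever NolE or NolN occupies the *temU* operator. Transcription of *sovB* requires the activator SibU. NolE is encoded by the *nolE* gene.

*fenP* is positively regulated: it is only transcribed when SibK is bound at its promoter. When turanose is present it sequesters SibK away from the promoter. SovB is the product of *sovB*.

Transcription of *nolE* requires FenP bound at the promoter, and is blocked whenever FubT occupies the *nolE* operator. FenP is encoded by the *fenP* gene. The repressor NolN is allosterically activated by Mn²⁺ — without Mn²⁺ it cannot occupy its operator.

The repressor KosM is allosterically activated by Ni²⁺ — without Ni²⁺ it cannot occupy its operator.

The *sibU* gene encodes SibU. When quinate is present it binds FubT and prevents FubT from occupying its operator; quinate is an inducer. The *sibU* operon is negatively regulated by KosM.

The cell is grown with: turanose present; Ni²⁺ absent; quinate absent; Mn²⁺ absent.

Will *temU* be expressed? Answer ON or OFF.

Ni²⁺ is absent, so KosM is inactive.
With no repressor bound, *sibU* is transcribed.
So SibU is produced and active.
No repressor is bound and SibU is active, so *sovB* is transcribed.
So SovB is produced and active.
Turanose is present, so SibK is inactive.
Required activator SibK is absent, so *fenP* is not transcribed.
So FenP is not produced.
Quinate is absent, so FubT is active.
With repressor FubT bound, *nolE* is not transcribed.
So NolE is not produced.
Mn²⁺ is absent, so NolN is inactive.
No repressor is bound and SovB is active, so *temU* is transcribed.

ON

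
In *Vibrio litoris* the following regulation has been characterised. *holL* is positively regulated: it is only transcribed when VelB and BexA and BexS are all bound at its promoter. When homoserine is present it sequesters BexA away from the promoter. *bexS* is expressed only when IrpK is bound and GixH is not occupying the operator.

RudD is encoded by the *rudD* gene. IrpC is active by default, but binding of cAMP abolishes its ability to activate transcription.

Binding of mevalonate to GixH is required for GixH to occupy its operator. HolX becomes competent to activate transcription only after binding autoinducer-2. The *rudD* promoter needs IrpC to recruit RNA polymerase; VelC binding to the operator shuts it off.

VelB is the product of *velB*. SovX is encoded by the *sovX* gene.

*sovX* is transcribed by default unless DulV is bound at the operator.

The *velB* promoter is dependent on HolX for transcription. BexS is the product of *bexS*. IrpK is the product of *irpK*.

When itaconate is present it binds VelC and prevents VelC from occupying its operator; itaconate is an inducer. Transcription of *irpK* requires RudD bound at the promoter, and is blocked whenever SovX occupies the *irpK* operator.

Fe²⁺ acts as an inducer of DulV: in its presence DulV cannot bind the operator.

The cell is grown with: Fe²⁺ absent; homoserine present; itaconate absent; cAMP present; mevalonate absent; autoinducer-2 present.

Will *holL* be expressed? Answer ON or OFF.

OFF

Autoinducer-2 is present, so HolX is active.
No repressor is bound and HolX is active, so *velB* is transcribed.
So VelB is produced and active.
Homoserine is present, so BexA is inactive.
Mevalonate is absent, so GixH is inactive.
Fe²⁺ is absent, so DulV is active.
With repressor DulV bound, *sovX* is not transcribed.
So SovX is not produced.
cAMP is present, so IrpC is inactive.
Itaconate is absent, so VelC is active.
With repressor VelC bound, *rudD* is not transcribed.
So RudD is not produced.
Required activator RudD is absent, so *irpK* is not transcribed.
So IrpK is not produced.
Required activator IrpK is absent, so *bexS* is not transcribed.
So BexS is not produced.
Required activator BexA is absent, so *holL* is not transcribed.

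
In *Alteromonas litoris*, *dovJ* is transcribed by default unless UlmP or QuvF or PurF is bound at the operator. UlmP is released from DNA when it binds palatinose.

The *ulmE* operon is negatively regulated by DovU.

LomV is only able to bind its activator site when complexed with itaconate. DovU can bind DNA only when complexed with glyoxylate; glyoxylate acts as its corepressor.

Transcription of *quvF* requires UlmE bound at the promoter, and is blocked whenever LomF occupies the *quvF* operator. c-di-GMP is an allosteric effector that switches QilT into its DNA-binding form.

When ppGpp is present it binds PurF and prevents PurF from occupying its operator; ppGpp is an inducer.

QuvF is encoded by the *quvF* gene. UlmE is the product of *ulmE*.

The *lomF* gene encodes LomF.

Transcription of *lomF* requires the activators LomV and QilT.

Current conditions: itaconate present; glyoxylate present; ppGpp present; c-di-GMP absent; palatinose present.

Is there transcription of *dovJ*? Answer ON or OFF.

ON

Palatinose is present, so UlmP is inactive.
Glyoxylate is present, so DovU is active.
With repressor DovU bound, *ulmE* is not transcribed.
So UlmE is not produced.
Itaconate is present, so LomV is active.
c-di-GMP is absent, so QilT is inactive.
Required activator QilT is absent, so *lomF* is not transcribed.
So LomF is not produced.
Required activator UlmE is absent, so *quvF* is not transcribed.
So QuvF is not produced.
ppGpp is present, so PurF is inactive.
With no repressor bound, *dovJ* is transcribed.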